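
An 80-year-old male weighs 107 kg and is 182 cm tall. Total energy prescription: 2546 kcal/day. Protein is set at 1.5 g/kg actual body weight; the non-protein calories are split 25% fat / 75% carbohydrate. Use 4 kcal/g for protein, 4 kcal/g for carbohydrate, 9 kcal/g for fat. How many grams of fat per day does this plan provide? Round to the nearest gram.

Protein = 1.5 × 107 = 160.5 g → 160.5 × 4 = 642 kcal.
Non-protein calories = 2546 − 642 = 1904 kcal.
Fat: 25% × 1904 = 476 kcal; carbohydrate: 1428 kcal.
Fat: 476 kcal ÷ 9 kcal/g = 52.8889 g.

53 g/day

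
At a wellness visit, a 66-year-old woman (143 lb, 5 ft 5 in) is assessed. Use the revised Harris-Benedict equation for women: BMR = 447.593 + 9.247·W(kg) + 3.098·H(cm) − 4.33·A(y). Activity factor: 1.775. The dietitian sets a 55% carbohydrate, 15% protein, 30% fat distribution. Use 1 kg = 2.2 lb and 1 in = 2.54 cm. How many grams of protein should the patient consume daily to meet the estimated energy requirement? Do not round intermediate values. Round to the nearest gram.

Convert to metric: weight = 143 ÷ 2.2 = 65 kg; height = (5×12 + 5) × 2.54 = 65 × 2.54 = 165.1 cm.
Harris-Benedict: BMR = 447.593 + 9.247(65) + 3.098(165.1) − 4.33(66) = 1274.3478 kcal/day.
TEE = 1274.3478 × 1.775 = 2261.9673 kcal/day.
Protein energy = 15% × 2261.9673 = 339.2951 kcal.
Protein = 339.2951 ÷ 4 kcal/g = 84.8238 g.

85 g/day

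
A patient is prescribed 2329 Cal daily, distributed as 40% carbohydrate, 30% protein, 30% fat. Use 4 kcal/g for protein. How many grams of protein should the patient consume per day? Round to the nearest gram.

Protein energy = 30% × 2329 = 698.7 kcal.
At 4 kcal/g: 698.7 ÷ 4 = 174.675 g.

175 g/day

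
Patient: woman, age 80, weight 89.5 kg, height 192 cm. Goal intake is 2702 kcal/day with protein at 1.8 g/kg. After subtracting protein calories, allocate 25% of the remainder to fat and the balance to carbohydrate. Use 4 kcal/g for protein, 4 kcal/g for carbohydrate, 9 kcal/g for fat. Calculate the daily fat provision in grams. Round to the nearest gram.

Protein = 1.8 × 89.5 = 161.1 g → 161.1 × 4 = 644.4 kcal.
Non-protein calories = 2702 − 644.4 = 2057.6 kcal.
Fat: 25% × 2057.6 = 514.4 kcal; carbohydrate: 1543.2 kcal.
Fat: 514.4 kcal ÷ 9 kcal/g = 57.1556 g.

57 g/day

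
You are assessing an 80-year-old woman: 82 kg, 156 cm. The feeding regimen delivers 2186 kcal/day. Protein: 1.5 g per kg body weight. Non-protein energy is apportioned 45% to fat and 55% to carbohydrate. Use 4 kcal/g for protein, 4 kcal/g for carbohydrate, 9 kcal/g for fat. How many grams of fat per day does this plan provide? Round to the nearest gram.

Protein = 1.5 × 82 = 123 g → 123 × 4 = 492 kcal.
Non-protein calories = 2186 − 492 = 1694 kcal.
Fat: 45% × 1694 = 762.3 kcal; carbohydrate: 931.7 kcal.
Fat: 762.3 kcal ÷ 9 kcal/g = 84.7 g.

85 g/day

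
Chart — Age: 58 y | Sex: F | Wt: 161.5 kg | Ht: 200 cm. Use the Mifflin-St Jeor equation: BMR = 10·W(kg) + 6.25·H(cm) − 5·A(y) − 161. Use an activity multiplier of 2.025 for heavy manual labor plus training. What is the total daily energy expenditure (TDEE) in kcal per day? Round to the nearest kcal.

Mifflin-St Jeor (female): BMR = 10(161.5) + 6.25(200) − 5(58) − 161 = 1615 + 1250 − 290 − 161 = 2414 kcal/day.
TEE = BMR × activity factor = 2414 × 2.025 = 4888.35 kcal/day.

4888 kcal per day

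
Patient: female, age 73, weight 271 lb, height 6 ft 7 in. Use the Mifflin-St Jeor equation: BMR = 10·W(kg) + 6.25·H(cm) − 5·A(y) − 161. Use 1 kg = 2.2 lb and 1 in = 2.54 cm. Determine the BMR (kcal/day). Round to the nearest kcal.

Convert to metric: weight = 271 ÷ 2.2 = 123.1818 kg; height = (6×12 + 7) × 2.54 = 79 × 2.54 = 200.66 cm.
Mifflin-St Jeor (female): BMR = 10(123.1818) + 6.25(200.66) − 5(73) − 161 = 1231.8182 + 1254.125 − 365 − 161 = 1959.9432 kcal/day.

1960 kcal/day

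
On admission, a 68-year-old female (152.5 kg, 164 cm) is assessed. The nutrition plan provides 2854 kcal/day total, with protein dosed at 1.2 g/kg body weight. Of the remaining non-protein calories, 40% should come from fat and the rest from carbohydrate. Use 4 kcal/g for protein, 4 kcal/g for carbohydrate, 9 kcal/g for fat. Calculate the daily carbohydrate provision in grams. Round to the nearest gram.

318 g/day

Protein = 1.2 × 152.5 = 183 g → 183 × 4 = 732 kcal.
Non-protein calories = 2854 − 732 = 2122 kcal.
Fat: 40% × 2122 = 848.8 kcal; carbohydrate: 1273.2 kcal.
Carbohydrate: 1273.2 kcal ÷ 4 kcal/g = 318.3 g.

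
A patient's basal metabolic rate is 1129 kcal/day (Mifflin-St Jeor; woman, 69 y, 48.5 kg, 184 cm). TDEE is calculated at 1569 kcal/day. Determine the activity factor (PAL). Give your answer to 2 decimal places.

1.39

Activity factor = TEE ÷ BMR = 1569 ÷ 1129 = 1.39.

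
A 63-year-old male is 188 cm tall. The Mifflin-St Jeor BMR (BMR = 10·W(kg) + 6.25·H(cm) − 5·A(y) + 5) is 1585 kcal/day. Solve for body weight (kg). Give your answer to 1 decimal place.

72.0 kg

1585 = 10·W + 6.25(188) − 5(63) + 5
10·W = 1585 − 865 = 720, so W = 72 kg.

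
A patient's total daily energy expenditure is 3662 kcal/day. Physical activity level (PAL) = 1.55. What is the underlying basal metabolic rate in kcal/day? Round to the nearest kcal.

2363 kcal/day

BMR = TEE ÷ activity factor = 3662 ÷ 1.55 = 2362.5806 kcal/day.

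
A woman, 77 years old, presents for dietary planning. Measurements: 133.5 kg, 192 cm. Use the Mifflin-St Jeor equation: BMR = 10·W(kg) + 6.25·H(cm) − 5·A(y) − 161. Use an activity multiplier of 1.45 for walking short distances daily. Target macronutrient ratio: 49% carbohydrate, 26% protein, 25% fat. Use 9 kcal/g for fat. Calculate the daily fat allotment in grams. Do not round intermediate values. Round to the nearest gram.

80 g/day

Mifflin-St Jeor (female): BMR = 10(133.5) + 6.25(192) − 5(77) − 161 = 1335 + 1200 − 385 − 161 = 1989 kcal/day.
TEE = 1989 × 1.45 = 2884.05 kcal/day.
Fat energy = 25% × 2884.05 = 721.0125 kcal.
Fat = 721.0125 ÷ 9 kcal/g = 80.1125 g.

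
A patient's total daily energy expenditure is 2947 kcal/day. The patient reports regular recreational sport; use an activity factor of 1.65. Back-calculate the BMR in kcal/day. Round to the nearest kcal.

1786 kcal/day

BMR = TEE ÷ activity factor = 2947 ÷ 1.65 = 1786.0606 kcal/day.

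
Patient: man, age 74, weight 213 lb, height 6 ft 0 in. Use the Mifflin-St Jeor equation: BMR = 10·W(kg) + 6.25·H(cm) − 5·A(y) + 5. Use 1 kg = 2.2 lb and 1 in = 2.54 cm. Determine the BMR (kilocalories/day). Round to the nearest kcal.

Convert to metric: weight = 213 ÷ 2.2 = 96.8182 kg; height = (6×12 + 0) × 2.54 = 72 × 2.54 = 182.88 cm.
Mifflin-St Jeor (male): BMR = 10(96.8182) + 6.25(182.88) − 5(74) + 5 = 968.1818 + 1143 − 370 + 5 = 1746.1818 kcal/day.

1746 kilocalories/day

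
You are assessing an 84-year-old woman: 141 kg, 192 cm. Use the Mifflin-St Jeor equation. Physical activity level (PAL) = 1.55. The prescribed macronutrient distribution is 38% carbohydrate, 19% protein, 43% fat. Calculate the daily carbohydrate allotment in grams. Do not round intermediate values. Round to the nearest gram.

Mifflin-St Jeor (female): BMR = 10(141) + 6.25(192) − 5(84) − 161 = 1410 + 1200 − 420 − 161 = 2029 kcal/day.
TEE = 2029 × 1.55 = 3144.95 kcal/day.
Carbohydrate energy = 38% × 3144.95 = 1195.081 kcal.
Carbohydrate = 1195.081 ÷ 4 kcal/g = 298.7703 g.

299 g/day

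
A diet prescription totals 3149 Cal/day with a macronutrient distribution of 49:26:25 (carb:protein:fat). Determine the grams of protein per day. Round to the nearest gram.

Protein energy = 26% × 3149 = 818.74 kcal.
At 4 kcal/g: 818.74 ÷ 4 = 204.685 g.

205 g/day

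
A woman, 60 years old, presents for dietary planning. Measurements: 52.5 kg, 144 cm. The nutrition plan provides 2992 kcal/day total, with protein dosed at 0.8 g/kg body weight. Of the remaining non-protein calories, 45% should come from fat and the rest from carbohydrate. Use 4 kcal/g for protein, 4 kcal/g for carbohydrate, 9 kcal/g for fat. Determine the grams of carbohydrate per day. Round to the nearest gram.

Protein = 0.8 × 52.5 = 42 g → 42 × 4 = 168 kcal.
Non-protein calories = 2992 − 168 = 2824 kcal.
Fat: 45% × 2824 = 1270.8 kcal; carbohydrate: 1553.2 kcal.
Carbohydrate: 1553.2 kcal ÷ 4 kcal/g = 388.3 g.

388 g/day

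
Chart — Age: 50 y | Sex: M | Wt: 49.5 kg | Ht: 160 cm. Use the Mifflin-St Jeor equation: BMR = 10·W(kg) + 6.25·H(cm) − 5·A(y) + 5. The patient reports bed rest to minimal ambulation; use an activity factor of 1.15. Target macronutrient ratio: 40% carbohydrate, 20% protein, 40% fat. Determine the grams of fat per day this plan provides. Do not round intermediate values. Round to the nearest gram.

64 g/day

Mifflin-St Jeor (male): BMR = 10(49.5) + 6.25(160) − 5(50) + 5 = 495 + 1000 − 250 + 5 = 1250 kcal/day.
TEE = 1250 × 1.15 = 1437.5 kcal/day.
Fat energy = 40% × 1437.5 = 575 kcal.
Fat = 575 ÷ 9 kcal/g = 63.8889 g.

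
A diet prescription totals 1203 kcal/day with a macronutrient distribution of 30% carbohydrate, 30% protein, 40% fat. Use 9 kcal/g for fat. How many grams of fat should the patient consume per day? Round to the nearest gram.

Fat energy = 40% × 1203 = 481.2 kcal.
At 9 kcal/g: 481.2 ÷ 9 = 53.4667 g.

53 g/day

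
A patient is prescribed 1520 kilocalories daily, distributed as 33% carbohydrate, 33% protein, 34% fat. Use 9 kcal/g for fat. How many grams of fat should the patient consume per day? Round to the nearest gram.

57 g/day

Fat energy = 34% × 1520 = 516.8 kcal.
At 9 kcal/g: 516.8 ÷ 9 = 57.4222 g.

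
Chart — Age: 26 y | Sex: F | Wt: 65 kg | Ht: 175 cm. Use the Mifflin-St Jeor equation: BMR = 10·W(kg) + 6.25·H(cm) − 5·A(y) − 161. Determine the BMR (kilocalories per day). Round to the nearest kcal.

Mifflin-St Jeor (female): BMR = 10(65) + 6.25(175) − 5(26) − 161 = 650 + 1093.75 − 130 − 161 = 1452.75 kcal/day.

1453 kilocalories per day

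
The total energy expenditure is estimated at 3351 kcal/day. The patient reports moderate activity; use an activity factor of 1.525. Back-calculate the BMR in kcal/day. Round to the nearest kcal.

BMR = TEE ÷ activity factor = 3351 ÷ 1.525 = 2197.377 kcal/day.

2197 kcal/day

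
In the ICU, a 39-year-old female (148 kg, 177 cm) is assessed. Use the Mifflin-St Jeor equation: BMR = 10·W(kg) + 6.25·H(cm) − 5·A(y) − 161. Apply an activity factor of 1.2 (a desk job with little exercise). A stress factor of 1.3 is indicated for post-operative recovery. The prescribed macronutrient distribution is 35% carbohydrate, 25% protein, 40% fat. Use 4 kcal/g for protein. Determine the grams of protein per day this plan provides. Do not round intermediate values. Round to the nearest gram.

Mifflin-St Jeor (female): BMR = 10(148) + 6.25(177) − 5(39) − 161 = 1480 + 1106.25 − 195 − 161 = 2230.25 kcal/day.
TEE = 2230.25 × 1.2 = 2676.3 kcal/day.
With stress factor 1.3: 2676.3 × 1.3 = 3479.19 kcal/day.
Protein energy = 25% × 3479.19 = 869.7975 kcal.
Protein = 869.7975 ÷ 4 kcal/g = 217.4494 g.

217 g/day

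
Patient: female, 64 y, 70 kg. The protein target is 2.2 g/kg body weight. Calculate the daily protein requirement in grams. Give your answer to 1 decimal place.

Protein = 2.2 g/kg × 70 kg = 154 g/day.

154.0 g/day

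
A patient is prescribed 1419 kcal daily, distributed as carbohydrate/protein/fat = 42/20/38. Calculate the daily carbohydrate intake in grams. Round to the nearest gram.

149 g/day

Carbohydrate energy = 42% × 1419 = 595.98 kcal.
At 4 kcal/g: 595.98 ÷ 4 = 148.995 g.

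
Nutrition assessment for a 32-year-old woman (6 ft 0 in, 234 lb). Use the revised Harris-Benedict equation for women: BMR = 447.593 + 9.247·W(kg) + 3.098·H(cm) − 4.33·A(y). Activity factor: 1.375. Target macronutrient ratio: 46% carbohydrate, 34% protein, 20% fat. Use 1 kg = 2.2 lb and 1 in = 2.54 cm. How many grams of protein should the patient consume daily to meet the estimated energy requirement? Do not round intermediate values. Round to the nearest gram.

Convert to metric: weight = 234 ÷ 2.2 = 106.3636 kg; height = (6×12 + 0) × 2.54 = 72 × 2.54 = 182.88 cm.
Harris-Benedict: BMR = 447.593 + 9.247(106.3636) + 3.098(182.88) − 4.33(32) = 1859.1398 kcal/day.
TEE = 1859.1398 × 1.375 = 2556.3172 kcal/day.
Protein energy = 34% × 2556.3172 = 869.1478 kcal.
Protein = 869.1478 ÷ 4 kcal/g = 217.287 g.

217 g/day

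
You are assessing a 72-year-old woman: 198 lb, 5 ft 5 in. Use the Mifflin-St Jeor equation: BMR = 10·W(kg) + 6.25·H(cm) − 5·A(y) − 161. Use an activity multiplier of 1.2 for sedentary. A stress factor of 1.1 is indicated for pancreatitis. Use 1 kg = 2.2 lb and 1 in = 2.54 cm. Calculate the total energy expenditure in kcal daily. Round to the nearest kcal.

1862 kcal daily

Convert to metric: weight = 198 ÷ 2.2 = 90 kg; height = (5×12 + 5) × 2.54 = 65 × 2.54 = 165.1 cm.
Mifflin-St Jeor (female): BMR = 10(90) + 6.25(165.1) − 5(72) − 161 = 900 + 1031.875 − 360 − 161 = 1410.875 kcal/day.
TEE = BMR × activity factor = 1410.875 × 1.2 = 1693.05 kcal/day.
Apply stress factor: 1693.05 × 1.1 = 1862.355 kcal/day.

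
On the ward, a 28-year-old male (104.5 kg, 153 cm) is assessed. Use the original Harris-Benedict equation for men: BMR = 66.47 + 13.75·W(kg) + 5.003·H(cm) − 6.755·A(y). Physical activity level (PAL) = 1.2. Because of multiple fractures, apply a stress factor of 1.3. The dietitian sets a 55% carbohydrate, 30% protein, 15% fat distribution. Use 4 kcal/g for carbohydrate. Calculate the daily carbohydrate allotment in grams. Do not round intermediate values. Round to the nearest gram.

446 g/day

Harris-Benedict: BMR = 66.47 + 13.75(104.5) + 5.003(153) − 6.755(28) = 2079.664 kcal/day.
TEE = 2079.664 × 1.2 = 2495.5968 kcal/day.
With stress factor 1.3: 2495.5968 × 1.3 = 3244.2758 kcal/day.
Carbohydrate energy = 55% × 3244.2758 = 1784.3517 kcal.
Carbohydrate = 1784.3517 ÷ 4 kcal/g = 446.0879 g.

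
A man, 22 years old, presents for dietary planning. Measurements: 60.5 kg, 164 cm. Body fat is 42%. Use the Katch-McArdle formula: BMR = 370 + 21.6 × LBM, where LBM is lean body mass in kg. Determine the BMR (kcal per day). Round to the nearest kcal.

1128 kcal per day

LBM = 60.5 × (1 − 0.42) = 35.09 kg. Katch-McArdle: BMR = 370 + 21.6 × 35.09 = 1127.944 kcal/day.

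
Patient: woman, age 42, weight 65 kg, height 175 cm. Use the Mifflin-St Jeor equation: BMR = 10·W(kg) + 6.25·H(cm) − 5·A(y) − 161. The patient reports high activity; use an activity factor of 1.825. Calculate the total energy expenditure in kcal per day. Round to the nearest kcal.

2505 kcal per day

Mifflin-St Jeor (female): BMR = 10(65) + 6.25(175) − 5(42) − 161 = 650 + 1093.75 − 210 − 161 = 1372.75 kcal/day.
TEE = BMR × activity factor = 1372.75 × 1.825 = 2505.2688 kcal/day.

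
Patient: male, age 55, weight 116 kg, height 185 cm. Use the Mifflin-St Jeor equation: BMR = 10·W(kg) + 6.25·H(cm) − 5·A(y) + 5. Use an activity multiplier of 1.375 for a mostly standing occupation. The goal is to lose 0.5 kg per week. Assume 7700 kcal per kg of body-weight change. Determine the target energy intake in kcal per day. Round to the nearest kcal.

Mifflin-St Jeor (male): BMR = 10(116) + 6.25(185) − 5(55) + 5 = 1160 + 1156.25 − 275 + 5 = 2046.25 kcal/day.
TEE = 2046.25 × 1.375 = 2813.5938 kcal/day.
Required daily deficit = 0.5 × 7700 ÷ 7 = 550 kcal/day.
Target intake = 2813.5938 − 550 = 2263.5938 kcal/day.

2264 kcal per day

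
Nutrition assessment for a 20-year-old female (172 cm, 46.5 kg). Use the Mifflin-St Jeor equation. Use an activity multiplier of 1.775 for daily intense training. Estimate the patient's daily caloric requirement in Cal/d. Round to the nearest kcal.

Mifflin-St Jeor (female): BMR = 10(46.5) + 6.25(172) − 5(20) − 161 = 465 + 1075 − 100 − 161 = 1279 kcal/day.
TEE = BMR × activity factor = 1279 × 1.775 = 2270.225 kcal/day.

2270 Cal/d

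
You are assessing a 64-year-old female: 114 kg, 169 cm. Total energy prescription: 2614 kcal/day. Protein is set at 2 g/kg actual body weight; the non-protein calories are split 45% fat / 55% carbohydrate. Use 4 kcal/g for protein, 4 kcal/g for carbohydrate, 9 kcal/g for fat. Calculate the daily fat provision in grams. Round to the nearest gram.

Protein = 2 × 114 = 228 g → 228 × 4 = 912 kcal.
Non-protein calories = 2614 − 912 = 1702 kcal.
Fat: 45% × 1702 = 765.9 kcal; carbohydrate: 936.1 kcal.
Fat: 765.9 kcal ÷ 9 kcal/g = 85.1 g.

85 g/day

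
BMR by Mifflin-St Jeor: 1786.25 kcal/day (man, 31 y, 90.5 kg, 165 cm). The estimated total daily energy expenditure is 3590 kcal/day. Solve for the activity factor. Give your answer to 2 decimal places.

Activity factor = TEE ÷ BMR = 3590 ÷ 1786.25 = 2.01.

2.01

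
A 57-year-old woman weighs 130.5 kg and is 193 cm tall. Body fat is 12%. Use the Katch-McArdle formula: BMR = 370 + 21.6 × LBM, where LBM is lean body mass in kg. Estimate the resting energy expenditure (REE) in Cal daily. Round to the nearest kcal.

2851 Cal daily

LBM = 130.5 × (1 − 0.12) = 114.84 kg. Katch-McArdle: BMR = 370 + 21.6 × 114.84 = 2850.544 kcal/day.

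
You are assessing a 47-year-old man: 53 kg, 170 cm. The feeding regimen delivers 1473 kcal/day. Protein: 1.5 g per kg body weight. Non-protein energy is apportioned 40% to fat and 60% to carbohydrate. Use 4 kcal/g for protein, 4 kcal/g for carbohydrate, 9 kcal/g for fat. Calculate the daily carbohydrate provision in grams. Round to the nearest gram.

173 g/day

Protein = 1.5 × 53 = 79.5 g → 79.5 × 4 = 318 kcal.
Non-protein calories = 1473 − 318 = 1155 kcal.
Fat: 40% × 1155 = 462 kcal; carbohydrate: 693 kcal.
Carbohydrate: 693 kcal ÷ 4 kcal/g = 173.25 g.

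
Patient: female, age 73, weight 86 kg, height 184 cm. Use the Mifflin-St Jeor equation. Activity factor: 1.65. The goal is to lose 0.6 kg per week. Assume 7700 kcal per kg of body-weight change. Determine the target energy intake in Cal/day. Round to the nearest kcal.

Mifflin-St Jeor (female): BMR = 10(86) + 6.25(184) − 5(73) − 161 = 860 + 1150 − 365 − 161 = 1484 kcal/day.
TEE = 1484 × 1.65 = 2448.6 kcal/day.
Required daily deficit = 0.6 × 7700 ÷ 7 = 660 kcal/day.
Target intake = 2448.6 − 660 = 1788.6 kcal/day.

1789 Cal/day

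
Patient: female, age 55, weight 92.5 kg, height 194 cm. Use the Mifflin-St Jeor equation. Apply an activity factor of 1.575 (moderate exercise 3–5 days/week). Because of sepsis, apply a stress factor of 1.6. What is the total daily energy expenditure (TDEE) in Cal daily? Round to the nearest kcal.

Mifflin-St Jeor (female): BMR = 10(92.5) + 6.25(194) − 5(55) − 161 = 925 + 1212.5 − 275 − 161 = 1701.5 kcal/day.
TEE = BMR × activity factor = 1701.5 × 1.575 = 2679.8625 kcal/day.
Apply stress factor: 2679.8625 × 1.6 = 4287.78 kcal/day.

4288 Cal daily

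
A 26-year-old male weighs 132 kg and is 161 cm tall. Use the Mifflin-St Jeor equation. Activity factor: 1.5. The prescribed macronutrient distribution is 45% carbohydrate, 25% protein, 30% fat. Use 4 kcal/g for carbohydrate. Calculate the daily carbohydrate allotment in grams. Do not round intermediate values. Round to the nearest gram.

371 g/day

Mifflin-St Jeor (male): BMR = 10(132) + 6.25(161) − 5(26) + 5 = 1320 + 1006.25 − 130 + 5 = 2201.25 kcal/day.
TEE = 2201.25 × 1.5 = 3301.875 kcal/day.
Carbohydrate energy = 45% × 3301.875 = 1485.8438 kcal.
Carbohydrate = 1485.8438 ÷ 4 kcal/g = 371.4609 g.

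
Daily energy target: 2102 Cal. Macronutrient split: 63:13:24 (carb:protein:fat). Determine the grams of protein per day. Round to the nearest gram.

Protein energy = 13% × 2102 = 273.26 kcal.
At 4 kcal/g: 273.26 ÷ 4 = 68.315 g.

68 g/day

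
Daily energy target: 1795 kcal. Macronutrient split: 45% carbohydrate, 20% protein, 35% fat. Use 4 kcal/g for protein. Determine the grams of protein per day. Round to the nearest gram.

90 g/day

Protein energy = 20% × 1795 = 359 kcal.
At 4 kcal/g: 359 ÷ 4 = 89.75 g.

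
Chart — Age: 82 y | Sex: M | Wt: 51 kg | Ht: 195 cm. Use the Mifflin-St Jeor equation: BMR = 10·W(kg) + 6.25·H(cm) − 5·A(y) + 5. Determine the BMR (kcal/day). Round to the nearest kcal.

1324 kcal/day

Mifflin-St Jeor (male): BMR = 10(51) + 6.25(195) − 5(82) + 5 = 510 + 1218.75 − 410 + 5 = 1323.75 kcal/day.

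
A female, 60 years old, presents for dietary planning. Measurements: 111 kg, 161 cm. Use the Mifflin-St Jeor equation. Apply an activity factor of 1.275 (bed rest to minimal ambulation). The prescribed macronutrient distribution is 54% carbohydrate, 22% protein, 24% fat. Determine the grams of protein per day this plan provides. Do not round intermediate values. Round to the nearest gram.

116 g/day

Mifflin-St Jeor (female): BMR = 10(111) + 6.25(161) − 5(60) − 161 = 1110 + 1006.25 − 300 − 161 = 1655.25 kcal/day.
TEE = 1655.25 × 1.275 = 2110.4438 kcal/day.
Protein energy = 22% × 2110.4438 = 464.2976 kcal.
Protein = 464.2976 ÷ 4 kcal/g = 116.0744 g.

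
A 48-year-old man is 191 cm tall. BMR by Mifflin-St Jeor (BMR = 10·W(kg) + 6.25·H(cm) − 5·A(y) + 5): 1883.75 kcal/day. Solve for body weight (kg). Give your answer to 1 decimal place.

92.5 kg

1883.75 = 10·W + 6.25(191) − 5(48) + 5
10·W = 1883.75 − 958.75 = 925, so W = 92.5 kg.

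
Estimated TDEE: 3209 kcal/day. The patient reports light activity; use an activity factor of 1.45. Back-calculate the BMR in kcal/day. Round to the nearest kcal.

BMR = TEE ÷ activity factor = 3209 ÷ 1.45 = 2213.1034 kcal/day.

2213 kcal/day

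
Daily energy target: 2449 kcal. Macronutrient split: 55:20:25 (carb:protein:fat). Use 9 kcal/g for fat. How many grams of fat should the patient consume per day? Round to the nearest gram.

Fat energy = 25% × 2449 = 612.25 kcal.
At 9 kcal/g: 612.25 ÷ 9 = 68.0278 g.

68 g/day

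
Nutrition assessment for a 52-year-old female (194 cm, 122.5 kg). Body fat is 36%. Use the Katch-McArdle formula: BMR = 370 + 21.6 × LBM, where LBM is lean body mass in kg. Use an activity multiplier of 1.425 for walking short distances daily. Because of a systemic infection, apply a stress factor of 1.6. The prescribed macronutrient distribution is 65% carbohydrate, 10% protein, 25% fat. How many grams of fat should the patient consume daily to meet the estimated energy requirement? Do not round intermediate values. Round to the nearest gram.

131 g/day

LBM = 122.5 × (1 − 0.36) = 78.4 kg. Katch-McArdle: BMR = 370 + 21.6 × 78.4 = 2063.44 kcal/day.
TEE = 2063.44 × 1.425 = 2940.402 kcal/day.
With stress factor 1.6: 2940.402 × 1.6 = 4704.6432 kcal/day.
Fat energy = 25% × 4704.6432 = 1176.1608 kcal.
Fat = 1176.1608 ÷ 9 kcal/g = 130.6845 g.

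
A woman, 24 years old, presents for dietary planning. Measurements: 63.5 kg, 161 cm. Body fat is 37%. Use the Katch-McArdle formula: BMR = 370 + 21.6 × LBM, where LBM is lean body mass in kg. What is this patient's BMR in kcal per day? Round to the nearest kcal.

LBM = 63.5 × (1 − 0.37) = 40.005 kg. Katch-McArdle: BMR = 370 + 21.6 × 40.005 = 1234.108 kcal/day.

1234 kcal per day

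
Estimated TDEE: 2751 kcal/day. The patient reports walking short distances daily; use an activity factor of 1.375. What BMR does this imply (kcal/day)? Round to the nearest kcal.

2001 kcal/day

BMR = TEE ÷ activity factor = 2751 ÷ 1.375 = 2000.7273 kcal/day.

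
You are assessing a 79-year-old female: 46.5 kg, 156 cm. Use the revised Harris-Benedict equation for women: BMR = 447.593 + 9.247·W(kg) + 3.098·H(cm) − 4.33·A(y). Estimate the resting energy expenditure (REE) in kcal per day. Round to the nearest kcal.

Harris-Benedict: BMR = 447.593 + 9.247(46.5) + 3.098(156) − 4.33(79) = 1018.7965 kcal/day.

1019 kcal per day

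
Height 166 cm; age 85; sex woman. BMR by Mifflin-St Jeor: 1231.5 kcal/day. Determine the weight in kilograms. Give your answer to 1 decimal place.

1231.5 = 10·W + 6.25(166) − 5(85) − 161
10·W = 1231.5 − 451.5 = 780, so W = 78 kg.

78.0 kg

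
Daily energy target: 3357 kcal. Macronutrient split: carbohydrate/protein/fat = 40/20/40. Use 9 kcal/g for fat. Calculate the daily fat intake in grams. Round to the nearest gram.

149 g/day

Fat energy = 40% × 3357 = 1342.8 kcal.
At 9 kcal/g: 1342.8 ÷ 9 = 149.2 g.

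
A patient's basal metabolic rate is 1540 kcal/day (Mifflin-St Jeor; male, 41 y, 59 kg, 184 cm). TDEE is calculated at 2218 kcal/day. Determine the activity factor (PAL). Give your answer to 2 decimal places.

Activity factor = TEE ÷ BMR = 2218 ÷ 1540 = 1.44.

1.44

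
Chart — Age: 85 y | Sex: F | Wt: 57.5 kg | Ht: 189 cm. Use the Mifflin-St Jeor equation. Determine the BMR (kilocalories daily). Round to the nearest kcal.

Mifflin-St Jeor (female): BMR = 10(57.5) + 6.25(189) − 5(85) − 161 = 575 + 1181.25 − 425 − 161 = 1170.25 kcal/day.

1170 kilocalories daily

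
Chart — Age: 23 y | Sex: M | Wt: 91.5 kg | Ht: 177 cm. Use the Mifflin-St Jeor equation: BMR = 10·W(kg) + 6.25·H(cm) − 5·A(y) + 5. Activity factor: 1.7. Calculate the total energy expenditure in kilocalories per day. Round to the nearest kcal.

Mifflin-St Jeor (male): BMR = 10(91.5) + 6.25(177) − 5(23) + 5 = 915 + 1106.25 − 115 + 5 = 1911.25 kcal/day.
TEE = BMR × activity factor = 1911.25 × 1.7 = 3249.125 kcal/day.

3249 kilocalories per day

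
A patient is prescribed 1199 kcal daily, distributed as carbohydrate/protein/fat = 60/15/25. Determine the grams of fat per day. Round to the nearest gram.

33 g/day

Fat energy = 25% × 1199 = 299.75 kcal.
At 9 kcal/g: 299.75 ÷ 9 = 33.3056 g.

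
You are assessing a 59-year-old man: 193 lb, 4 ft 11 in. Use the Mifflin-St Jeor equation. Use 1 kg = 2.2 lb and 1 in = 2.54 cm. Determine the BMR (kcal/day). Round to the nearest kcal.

1524 kcal/day

Convert to metric: weight = 193 ÷ 2.2 = 87.7273 kg; height = (4×12 + 11) × 2.54 = 59 × 2.54 = 149.86 cm.
Mifflin-St Jeor (male): BMR = 10(87.7273) + 6.25(149.86) − 5(59) + 5 = 877.2727 + 936.625 − 295 + 5 = 1523.8977 kcal/day.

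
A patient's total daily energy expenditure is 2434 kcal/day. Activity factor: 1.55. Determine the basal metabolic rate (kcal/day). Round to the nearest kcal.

1570 kcal/day

BMR = TEE ÷ activity factor = 2434 ÷ 1.55 = 1570.3226 kcal/day.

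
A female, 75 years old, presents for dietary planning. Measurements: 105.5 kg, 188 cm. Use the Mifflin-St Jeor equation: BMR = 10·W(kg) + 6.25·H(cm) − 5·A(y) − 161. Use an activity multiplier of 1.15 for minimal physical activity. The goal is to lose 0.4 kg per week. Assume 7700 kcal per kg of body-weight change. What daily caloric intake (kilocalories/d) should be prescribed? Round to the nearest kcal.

Mifflin-St Jeor (female): BMR = 10(105.5) + 6.25(188) − 5(75) − 161 = 1055 + 1175 − 375 − 161 = 1694 kcal/day.
TEE = 1694 × 1.15 = 1948.1 kcal/day.
Required daily deficit = 0.4 × 7700 ÷ 7 = 440 kcal/day.
Target intake = 1948.1 − 440 = 1508.1 kcal/day.

1508 kilocalories/d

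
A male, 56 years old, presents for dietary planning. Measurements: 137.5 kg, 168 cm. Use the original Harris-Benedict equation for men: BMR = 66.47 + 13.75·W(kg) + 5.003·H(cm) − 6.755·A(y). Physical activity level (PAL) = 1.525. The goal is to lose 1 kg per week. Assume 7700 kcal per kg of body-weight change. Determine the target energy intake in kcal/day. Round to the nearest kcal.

Harris-Benedict: BMR = 66.47 + 13.75(137.5) + 5.003(168) − 6.755(56) = 2419.319 kcal/day.
TEE = 2419.319 × 1.525 = 3689.4615 kcal/day.
Required daily deficit = 1 × 7700 ÷ 7 = 1100 kcal/day.
Target intake = 3689.4615 − 1100 = 2589.4615 kcal/day.

2589 kcal/day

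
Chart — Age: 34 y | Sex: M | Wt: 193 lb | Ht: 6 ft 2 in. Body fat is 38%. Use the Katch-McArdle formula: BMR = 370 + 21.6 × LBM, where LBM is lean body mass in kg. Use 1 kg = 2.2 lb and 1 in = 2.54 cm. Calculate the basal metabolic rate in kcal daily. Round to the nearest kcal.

1545 kcal daily

Convert to metric: weight = 193 ÷ 2.2 = 87.7273 kg; height = (6×12 + 2) × 2.54 = 74 × 2.54 = 187.96 cm.
LBM = 87.7273 × (1 − 0.38) = 54.3909 kg. Katch-McArdle: BMR = 370 + 21.6 × 54.3909 = 1544.8436 kcal/day.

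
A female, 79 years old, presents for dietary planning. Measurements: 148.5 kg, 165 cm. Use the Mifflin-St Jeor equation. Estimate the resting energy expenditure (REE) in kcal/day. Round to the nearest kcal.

Mifflin-St Jeor (female): BMR = 10(148.5) + 6.25(165) − 5(79) − 161 = 1485 + 1031.25 − 395 − 161 = 1960.25 kcal/day.

1960 kcal/day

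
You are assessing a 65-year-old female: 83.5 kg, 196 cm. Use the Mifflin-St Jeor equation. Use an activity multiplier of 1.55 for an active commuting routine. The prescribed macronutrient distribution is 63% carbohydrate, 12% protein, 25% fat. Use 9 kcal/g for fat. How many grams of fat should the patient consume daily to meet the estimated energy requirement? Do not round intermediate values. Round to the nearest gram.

Mifflin-St Jeor (female): BMR = 10(83.5) + 6.25(196) − 5(65) − 161 = 835 + 1225 − 325 − 161 = 1574 kcal/day.
TEE = 1574 × 1.55 = 2439.7 kcal/day.
Fat energy = 25% × 2439.7 = 609.925 kcal.
Fat = 609.925 ÷ 9 kcal/g = 67.7694 g.

68 g/day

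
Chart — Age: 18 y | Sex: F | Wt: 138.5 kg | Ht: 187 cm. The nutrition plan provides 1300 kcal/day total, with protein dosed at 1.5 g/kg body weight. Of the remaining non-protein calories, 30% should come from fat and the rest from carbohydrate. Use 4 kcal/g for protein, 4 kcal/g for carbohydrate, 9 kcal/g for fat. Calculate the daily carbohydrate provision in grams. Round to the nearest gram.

82 g/day

Protein = 1.5 × 138.5 = 207.75 g → 207.75 × 4 = 831 kcal.
Non-protein calories = 1300 − 831 = 469 kcal.
Fat: 30% × 469 = 140.7 kcal; carbohydrate: 328.3 kcal.
Carbohydrate: 328.3 kcal ÷ 4 kcal/g = 82.075 g.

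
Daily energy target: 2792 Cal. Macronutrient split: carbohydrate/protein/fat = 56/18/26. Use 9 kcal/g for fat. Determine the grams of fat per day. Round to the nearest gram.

81 g/day

Fat energy = 26% × 2792 = 725.92 kcal.
At 9 kcal/g: 725.92 ÷ 9 = 80.6578 g.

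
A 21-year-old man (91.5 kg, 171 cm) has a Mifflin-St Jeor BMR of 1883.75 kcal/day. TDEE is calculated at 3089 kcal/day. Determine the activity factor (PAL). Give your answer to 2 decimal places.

1.64

Activity factor = TEE ÷ BMR = 3089 ÷ 1883.75 = 1.64.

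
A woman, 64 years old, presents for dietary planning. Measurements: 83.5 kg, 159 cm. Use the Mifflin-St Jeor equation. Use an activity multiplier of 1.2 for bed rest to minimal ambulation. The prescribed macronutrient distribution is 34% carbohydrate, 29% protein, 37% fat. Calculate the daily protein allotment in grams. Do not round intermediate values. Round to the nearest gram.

Mifflin-St Jeor (female): BMR = 10(83.5) + 6.25(159) − 5(64) − 161 = 835 + 993.75 − 320 − 161 = 1347.75 kcal/day.
TEE = 1347.75 × 1.2 = 1617.3 kcal/day.
Protein energy = 29% × 1617.3 = 469.017 kcal.
Protein = 469.017 ÷ 4 kcal/g = 117.2543 g.

117 g/day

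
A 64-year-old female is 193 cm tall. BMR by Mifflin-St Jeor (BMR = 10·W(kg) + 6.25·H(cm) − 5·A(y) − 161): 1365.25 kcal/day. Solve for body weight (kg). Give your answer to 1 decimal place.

1365.25 = 10·W + 6.25(193) − 5(64) − 161
10·W = 1365.25 − 725.25 = 640, so W = 64 kg.

64.0 kg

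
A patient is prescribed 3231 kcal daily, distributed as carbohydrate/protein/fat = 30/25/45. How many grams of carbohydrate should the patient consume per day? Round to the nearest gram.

242 g/day

Carbohydrate energy = 30% × 3231 = 969.3 kcal.
At 4 kcal/g: 969.3 ÷ 4 = 242.325 g.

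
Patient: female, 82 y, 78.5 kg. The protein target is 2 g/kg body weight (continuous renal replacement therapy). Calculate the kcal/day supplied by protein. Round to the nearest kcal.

628 kcal/day

Protein = 2 g/kg × 78.5 kg = 157 g/day.
Protein energy = 157 g × 4 kcal/g = 628 kcal/day.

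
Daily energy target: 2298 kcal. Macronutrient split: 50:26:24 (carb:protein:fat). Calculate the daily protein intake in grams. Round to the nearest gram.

Protein energy = 26% × 2298 = 597.48 kcal.
At 4 kcal/g: 597.48 ÷ 4 = 149.37 g.

149 g/day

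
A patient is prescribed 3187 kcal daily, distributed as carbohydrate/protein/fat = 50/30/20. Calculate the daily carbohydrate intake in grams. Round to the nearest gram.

Carbohydrate energy = 50% × 3187 = 1593.5 kcal.
At 4 kcal/g: 1593.5 ÷ 4 = 398.375 g.

398 g/day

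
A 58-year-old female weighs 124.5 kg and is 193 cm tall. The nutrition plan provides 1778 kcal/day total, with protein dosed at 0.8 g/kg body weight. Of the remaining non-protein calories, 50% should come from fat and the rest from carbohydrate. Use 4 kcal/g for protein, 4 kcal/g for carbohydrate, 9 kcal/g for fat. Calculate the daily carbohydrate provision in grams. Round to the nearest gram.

Protein = 0.8 × 124.5 = 99.6 g → 99.6 × 4 = 398.4 kcal.
Non-protein calories = 1778 − 398.4 = 1379.6 kcal.
Fat: 50% × 1379.6 = 689.8 kcal; carbohydrate: 689.8 kcal.
Carbohydrate: 689.8 kcal ÷ 4 kcal/g = 172.45 g.

172 g/day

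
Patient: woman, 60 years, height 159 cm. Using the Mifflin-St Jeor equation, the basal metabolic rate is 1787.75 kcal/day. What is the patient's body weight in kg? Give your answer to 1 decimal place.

1787.75 = 10·W + 6.25(159) − 5(60) − 161
10·W = 1787.75 − 532.75 = 1255, so W = 125.5 kg.

125.5 kg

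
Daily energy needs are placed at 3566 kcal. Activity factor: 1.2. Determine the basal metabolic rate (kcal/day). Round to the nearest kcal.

2972 kcal/day

BMR = TEE ÷ activity factor = 3566 ÷ 1.2 = 2971.6667 kcal/day.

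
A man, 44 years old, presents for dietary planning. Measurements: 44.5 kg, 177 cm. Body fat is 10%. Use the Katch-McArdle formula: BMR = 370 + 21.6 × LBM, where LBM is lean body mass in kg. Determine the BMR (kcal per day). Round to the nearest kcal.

1235 kcal per day

LBM = 44.5 × (1 − 0.1) = 40.05 kg. Katch-McArdle: BMR = 370 + 21.6 × 40.05 = 1235.08 kcal/day.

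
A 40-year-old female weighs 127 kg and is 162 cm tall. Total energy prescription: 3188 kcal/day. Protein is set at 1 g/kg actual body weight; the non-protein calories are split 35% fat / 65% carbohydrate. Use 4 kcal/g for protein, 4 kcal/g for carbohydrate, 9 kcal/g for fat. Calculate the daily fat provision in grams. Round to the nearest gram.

104 g/day

Protein = 1 × 127 = 127 g → 127 × 4 = 508 kcal.
Non-protein calories = 3188 − 508 = 2680 kcal.
Fat: 35% × 2680 = 938 kcal; carbohydrate: 1742 kcal.
Fat: 938 kcal ÷ 9 kcal/g = 104.2222 g.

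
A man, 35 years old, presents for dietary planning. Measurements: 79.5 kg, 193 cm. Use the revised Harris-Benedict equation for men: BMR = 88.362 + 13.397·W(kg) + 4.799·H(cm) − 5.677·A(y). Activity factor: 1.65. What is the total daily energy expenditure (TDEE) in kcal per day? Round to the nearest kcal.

3104 kcal per day

Harris-Benedict: BMR = 88.362 + 13.397(79.5) + 4.799(193) − 5.677(35) = 1880.9355 kcal/day.
TEE = BMR × activity factor = 1880.9355 × 1.65 = 3103.5436 kcal/day.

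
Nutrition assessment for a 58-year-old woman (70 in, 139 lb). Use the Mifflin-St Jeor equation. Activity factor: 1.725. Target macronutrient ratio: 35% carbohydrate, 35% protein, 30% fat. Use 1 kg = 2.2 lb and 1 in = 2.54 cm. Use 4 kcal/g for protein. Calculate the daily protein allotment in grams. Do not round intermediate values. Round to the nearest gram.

195 g/day

Convert to metric: weight = 139 ÷ 2.2 = 63.1818 kg; height = 70 × 2.54 = 177.8 cm.
Mifflin-St Jeor (female): BMR = 10(63.1818) + 6.25(177.8) − 5(58) − 161 = 631.8182 + 1111.25 − 290 − 161 = 1292.0682 kcal/day.
TEE = 1292.0682 × 1.725 = 2228.8176 kcal/day.
Protein energy = 35% × 2228.8176 = 780.0862 kcal.
Protein = 780.0862 ÷ 4 kcal/g = 195.0215 g.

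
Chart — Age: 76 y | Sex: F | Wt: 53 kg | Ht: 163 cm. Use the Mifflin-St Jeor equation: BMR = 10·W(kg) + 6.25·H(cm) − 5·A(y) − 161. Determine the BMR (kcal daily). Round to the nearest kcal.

1008 kcal daily

Mifflin-St Jeor (female): BMR = 10(53) + 6.25(163) − 5(76) − 161 = 530 + 1018.75 − 380 − 161 = 1007.75 kcal/day.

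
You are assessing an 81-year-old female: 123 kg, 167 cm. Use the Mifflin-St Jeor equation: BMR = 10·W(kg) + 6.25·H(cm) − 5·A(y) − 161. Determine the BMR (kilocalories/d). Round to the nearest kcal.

Mifflin-St Jeor (female): BMR = 10(123) + 6.25(167) − 5(81) − 161 = 1230 + 1043.75 − 405 − 161 = 1707.75 kcal/day.

1708 kilocalories/d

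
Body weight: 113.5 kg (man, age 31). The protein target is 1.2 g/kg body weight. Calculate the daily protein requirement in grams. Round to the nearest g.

136 g/day

Protein = 1.2 g/kg × 113.5 kg = 136.2 g/day.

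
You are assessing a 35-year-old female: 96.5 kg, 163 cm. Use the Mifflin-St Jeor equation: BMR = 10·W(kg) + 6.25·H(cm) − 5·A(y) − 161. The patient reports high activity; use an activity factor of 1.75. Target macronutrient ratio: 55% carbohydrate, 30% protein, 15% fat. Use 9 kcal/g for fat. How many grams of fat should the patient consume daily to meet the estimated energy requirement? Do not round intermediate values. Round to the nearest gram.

48 g/day

Mifflin-St Jeor (female): BMR = 10(96.5) + 6.25(163) − 5(35) − 161 = 965 + 1018.75 − 175 − 161 = 1647.75 kcal/day.
TEE = 1647.75 × 1.75 = 2883.5625 kcal/day.
Fat energy = 15% × 2883.5625 = 432.5344 kcal.
Fat = 432.5344 ÷ 9 kcal/g = 48.0594 g.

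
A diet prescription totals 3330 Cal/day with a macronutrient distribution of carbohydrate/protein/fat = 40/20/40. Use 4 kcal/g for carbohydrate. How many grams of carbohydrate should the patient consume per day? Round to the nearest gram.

Carbohydrate energy = 40% × 3330 = 1332 kcal.
At 4 kcal/g: 1332 ÷ 4 = 333 g.

333 g/day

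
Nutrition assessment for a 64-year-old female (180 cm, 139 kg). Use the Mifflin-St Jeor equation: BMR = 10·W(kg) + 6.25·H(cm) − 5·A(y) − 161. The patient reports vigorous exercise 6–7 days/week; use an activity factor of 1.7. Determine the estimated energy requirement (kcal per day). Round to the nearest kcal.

3458 kcal per day

Mifflin-St Jeor (female): BMR = 10(139) + 6.25(180) − 5(64) − 161 = 1390 + 1125 − 320 − 161 = 2034 kcal/day.
TEE = BMR × activity factor = 2034 × 1.7 = 3457.8 kcal/day.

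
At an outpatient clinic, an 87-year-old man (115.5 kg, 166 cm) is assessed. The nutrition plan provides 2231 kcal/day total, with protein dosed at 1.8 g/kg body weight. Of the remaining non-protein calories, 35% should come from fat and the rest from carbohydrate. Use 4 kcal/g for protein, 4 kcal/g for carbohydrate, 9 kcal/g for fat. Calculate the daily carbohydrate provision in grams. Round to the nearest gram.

227 g/day

Protein = 1.8 × 115.5 = 207.9 g → 207.9 × 4 = 831.6 kcal.
Non-protein calories = 2231 − 831.6 = 1399.4 kcal.
Fat: 35% × 1399.4 = 489.79 kcal; carbohydrate: 909.61 kcal.
Carbohydrate: 909.61 kcal ÷ 4 kcal/g = 227.4025 g.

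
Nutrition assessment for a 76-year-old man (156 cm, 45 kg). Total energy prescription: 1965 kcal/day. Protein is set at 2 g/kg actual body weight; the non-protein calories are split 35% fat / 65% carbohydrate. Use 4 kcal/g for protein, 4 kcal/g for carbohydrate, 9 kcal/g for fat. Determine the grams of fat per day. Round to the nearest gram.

Protein = 2 × 45 = 90 g → 90 × 4 = 360 kcal.
Non-protein calories = 1965 − 360 = 1605 kcal.
Fat: 35% × 1605 = 561.75 kcal; carbohydrate: 1043.25 kcal.
Fat: 561.75 kcal ÷ 9 kcal/g = 62.4167 g.

62 g/day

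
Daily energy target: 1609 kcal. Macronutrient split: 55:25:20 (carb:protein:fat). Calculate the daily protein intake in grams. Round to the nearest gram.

Protein energy = 25% × 1609 = 402.25 kcal.
At 4 kcal/g: 402.25 ÷ 4 = 100.5625 g.

101 g/day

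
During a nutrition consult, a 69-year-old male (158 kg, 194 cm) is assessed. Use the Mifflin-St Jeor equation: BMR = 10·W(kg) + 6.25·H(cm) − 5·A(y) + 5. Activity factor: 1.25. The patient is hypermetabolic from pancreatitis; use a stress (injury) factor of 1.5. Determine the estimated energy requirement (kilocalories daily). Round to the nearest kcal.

Mifflin-St Jeor (male): BMR = 10(158) + 6.25(194) − 5(69) + 5 = 1580 + 1212.5 − 345 + 5 = 2452.5 kcal/day.
TEE = BMR × activity factor = 2452.5 × 1.25 = 3065.625 kcal/day.
Apply stress factor: 3065.625 × 1.5 = 4598.4375 kcal/day.

4598 kilocalories daily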